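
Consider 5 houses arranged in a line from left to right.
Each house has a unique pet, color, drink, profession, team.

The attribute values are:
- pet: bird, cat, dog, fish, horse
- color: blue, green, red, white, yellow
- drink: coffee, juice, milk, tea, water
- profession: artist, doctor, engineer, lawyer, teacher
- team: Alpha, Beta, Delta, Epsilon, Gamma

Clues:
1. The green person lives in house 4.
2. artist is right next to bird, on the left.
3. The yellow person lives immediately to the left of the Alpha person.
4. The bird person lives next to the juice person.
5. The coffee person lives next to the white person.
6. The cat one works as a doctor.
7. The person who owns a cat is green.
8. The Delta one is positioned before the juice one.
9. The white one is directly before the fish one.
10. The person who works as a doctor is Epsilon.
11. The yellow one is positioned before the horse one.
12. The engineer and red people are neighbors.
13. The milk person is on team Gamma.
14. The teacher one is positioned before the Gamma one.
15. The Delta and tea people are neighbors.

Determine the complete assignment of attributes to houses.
Solution:

House | Pet | Color | Drink | Profession | Team
-----------------------------------------------
  1   | dog | yellow | coffee | artist | Delta
  2   | bird | white | tea | engineer | Alpha
  3   | fish | red | juice | teacher | Beta
  4   | cat | green | water | doctor | Epsilon
  5   | horse | blue | milk | lawyer | Gamma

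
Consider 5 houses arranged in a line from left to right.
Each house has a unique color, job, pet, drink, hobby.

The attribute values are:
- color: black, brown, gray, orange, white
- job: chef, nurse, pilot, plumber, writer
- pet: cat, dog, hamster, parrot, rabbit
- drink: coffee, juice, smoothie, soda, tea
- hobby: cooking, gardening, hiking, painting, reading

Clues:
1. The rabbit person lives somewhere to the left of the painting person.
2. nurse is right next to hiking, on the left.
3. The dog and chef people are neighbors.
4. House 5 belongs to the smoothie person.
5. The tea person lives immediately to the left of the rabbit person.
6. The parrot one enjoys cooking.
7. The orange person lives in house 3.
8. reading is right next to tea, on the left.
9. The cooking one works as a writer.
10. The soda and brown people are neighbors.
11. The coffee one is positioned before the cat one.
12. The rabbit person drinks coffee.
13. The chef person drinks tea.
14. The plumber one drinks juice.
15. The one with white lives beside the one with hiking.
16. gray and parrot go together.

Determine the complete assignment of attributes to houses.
Solution:

House | Color | Job | Pet | Drink | Hobby
-----------------------------------------
  1   | white | nurse | dog | soda | reading
  2   | brown | chef | hamster | tea | hiking
  3   | orange | pilot | rabbit | coffee | gardening
  4   | black | plumber | cat | juice | painting
  5   | gray | writer | parrot | smoothie | cooking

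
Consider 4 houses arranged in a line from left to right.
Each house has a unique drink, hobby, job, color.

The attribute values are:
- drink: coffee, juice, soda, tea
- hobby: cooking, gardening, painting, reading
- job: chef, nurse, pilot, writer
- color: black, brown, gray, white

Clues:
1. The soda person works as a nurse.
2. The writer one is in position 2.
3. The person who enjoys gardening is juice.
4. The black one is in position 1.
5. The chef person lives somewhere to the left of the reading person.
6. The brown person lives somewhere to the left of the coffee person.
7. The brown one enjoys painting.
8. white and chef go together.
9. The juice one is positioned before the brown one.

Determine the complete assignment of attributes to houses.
Solution:

House | Drink | Hobby | Job | Color
-----------------------------------
  1   | juice | gardening | pilot | black
  2   | tea | painting | writer | brown
  3   | coffee | cooking | chef | white
  4   | soda | reading | nurse | gray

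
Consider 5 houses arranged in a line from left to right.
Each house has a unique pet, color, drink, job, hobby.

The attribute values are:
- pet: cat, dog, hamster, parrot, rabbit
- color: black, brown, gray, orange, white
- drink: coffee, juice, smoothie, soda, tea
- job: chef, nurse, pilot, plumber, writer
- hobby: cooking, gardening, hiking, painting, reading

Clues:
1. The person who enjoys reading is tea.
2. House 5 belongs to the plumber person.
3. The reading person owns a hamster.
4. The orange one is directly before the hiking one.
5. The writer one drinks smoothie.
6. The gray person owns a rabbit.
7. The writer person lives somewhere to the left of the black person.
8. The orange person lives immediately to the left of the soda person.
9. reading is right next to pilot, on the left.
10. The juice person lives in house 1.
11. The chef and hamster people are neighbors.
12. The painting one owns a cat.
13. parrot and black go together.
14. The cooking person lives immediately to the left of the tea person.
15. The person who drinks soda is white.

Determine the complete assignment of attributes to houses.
Solution:

House | Pet | Color | Drink | Job | Hobby
-----------------------------------------
  1   | rabbit | gray | juice | chef | cooking
  2   | hamster | orange | tea | nurse | reading
  3   | dog | white | soda | pilot | hiking
  4   | cat | brown | smoothie | writer | painting
  5   | parrot | black | coffee | plumber | gardening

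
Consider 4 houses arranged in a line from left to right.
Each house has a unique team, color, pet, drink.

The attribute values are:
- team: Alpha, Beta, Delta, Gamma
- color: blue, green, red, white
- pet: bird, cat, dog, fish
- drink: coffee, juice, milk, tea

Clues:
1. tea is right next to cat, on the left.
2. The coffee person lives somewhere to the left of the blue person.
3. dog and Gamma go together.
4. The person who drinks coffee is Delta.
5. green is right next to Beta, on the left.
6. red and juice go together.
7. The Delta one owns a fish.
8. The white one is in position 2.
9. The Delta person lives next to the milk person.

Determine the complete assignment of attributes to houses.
Solution:

House | Team | Color | Pet | Drink
----------------------------------
  1   | Delta | green | fish | coffee
  2   | Beta | white | bird | milk
  3   | Gamma | blue | dog | tea
  4   | Alpha | red | cat | juice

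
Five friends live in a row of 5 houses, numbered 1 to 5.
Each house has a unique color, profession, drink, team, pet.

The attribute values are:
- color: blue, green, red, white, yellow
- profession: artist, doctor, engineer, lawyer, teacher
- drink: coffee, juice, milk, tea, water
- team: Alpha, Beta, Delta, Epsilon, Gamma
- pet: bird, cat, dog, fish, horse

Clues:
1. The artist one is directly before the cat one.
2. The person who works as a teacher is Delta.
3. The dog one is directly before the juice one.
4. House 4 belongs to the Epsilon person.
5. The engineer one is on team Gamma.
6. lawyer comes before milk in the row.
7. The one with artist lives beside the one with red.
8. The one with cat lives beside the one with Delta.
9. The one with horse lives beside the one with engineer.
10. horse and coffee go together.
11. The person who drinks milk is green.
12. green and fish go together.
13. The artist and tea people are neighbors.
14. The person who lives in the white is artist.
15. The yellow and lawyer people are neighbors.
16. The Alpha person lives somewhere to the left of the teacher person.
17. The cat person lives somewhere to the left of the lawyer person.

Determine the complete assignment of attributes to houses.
Solution:

House | Color | Profession | Drink | Team | Pet
-----------------------------------------------
  1   | white | artist | coffee | Alpha | horse
  2   | red | engineer | tea | Gamma | cat
  3   | yellow | teacher | water | Delta | dog
  4   | blue | lawyer | juice | Epsilon | bird
  5   | green | doctor | milk | Beta | fish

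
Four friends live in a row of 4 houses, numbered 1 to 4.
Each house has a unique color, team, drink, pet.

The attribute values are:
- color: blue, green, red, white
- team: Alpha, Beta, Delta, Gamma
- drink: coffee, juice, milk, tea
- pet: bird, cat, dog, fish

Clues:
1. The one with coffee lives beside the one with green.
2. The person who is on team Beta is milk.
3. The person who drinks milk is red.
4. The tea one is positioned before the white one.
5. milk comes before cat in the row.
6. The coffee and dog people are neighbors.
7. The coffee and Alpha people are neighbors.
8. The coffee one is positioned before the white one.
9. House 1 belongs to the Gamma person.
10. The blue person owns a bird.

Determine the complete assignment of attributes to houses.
Solution:

House | Color | Team | Drink | Pet
----------------------------------
  1   | blue | Gamma | coffee | bird
  2   | green | Alpha | tea | dog
  3   | red | Beta | milk | fish
  4   | white | Delta | juice | cat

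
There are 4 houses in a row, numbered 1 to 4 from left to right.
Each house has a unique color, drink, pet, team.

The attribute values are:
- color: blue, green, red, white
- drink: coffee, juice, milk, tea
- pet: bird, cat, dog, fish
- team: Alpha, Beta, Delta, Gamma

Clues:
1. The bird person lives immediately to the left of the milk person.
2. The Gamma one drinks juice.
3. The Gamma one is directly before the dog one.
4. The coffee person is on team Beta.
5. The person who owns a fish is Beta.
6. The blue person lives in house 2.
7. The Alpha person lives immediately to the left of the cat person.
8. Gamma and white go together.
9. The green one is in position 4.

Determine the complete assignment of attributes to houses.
Solution:

House | Color | Drink | Pet | Team
----------------------------------
  1   | white | juice | bird | Gamma
  2   | blue | milk | dog | Alpha
  3   | red | tea | cat | Delta
  4   | green | coffee | fish | Beta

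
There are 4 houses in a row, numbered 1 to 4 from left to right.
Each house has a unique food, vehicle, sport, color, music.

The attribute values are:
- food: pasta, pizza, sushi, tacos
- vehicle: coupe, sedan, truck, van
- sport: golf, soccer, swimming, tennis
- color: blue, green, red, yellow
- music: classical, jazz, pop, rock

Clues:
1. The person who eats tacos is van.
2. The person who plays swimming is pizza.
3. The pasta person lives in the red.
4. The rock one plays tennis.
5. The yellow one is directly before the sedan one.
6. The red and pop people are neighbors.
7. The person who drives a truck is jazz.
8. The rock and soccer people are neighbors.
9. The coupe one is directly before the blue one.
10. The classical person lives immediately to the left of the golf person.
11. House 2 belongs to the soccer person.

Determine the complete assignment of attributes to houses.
Solution:

House | Food | Vehicle | Sport | Color | Music
----------------------------------------------
  1   | tacos | van | tennis | yellow | rock
  2   | pasta | sedan | soccer | red | classical
  3   | sushi | coupe | golf | green | pop
  4   | pizza | truck | swimming | blue | jazz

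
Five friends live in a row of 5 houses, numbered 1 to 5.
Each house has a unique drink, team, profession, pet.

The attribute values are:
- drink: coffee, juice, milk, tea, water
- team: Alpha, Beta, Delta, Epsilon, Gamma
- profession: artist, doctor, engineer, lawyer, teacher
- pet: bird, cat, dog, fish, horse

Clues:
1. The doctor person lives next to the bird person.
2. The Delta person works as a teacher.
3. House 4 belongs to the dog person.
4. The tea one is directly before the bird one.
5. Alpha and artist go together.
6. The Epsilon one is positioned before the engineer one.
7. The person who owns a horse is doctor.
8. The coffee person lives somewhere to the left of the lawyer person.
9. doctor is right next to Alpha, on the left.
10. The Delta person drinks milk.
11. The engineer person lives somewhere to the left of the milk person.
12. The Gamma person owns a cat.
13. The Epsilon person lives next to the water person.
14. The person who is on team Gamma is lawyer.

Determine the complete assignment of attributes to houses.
Solution:

House | Drink | Team | Profession | Pet
---------------------------------------
  1   | tea | Epsilon | doctor | horse
  2   | water | Alpha | artist | bird
  3   | coffee | Beta | engineer | fish
  4   | milk | Delta | teacher | dog
  5   | juice | Gamma | lawyer | cat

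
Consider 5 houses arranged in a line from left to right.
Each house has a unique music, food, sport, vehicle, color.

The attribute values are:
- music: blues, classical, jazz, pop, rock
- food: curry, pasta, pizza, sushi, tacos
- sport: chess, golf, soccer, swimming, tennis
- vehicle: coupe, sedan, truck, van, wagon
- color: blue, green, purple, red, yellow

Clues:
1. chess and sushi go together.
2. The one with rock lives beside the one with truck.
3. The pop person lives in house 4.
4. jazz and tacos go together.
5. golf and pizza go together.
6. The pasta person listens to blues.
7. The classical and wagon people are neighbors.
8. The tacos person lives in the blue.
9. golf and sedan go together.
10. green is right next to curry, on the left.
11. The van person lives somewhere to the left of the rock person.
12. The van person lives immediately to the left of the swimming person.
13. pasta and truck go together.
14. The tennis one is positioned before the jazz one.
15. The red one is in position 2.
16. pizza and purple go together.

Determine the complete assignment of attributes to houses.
Solution:

House | Music | Food | Sport | Vehicle | Color
----------------------------------------------
  1   | classical | sushi | chess | van | green
  2   | rock | curry | swimming | wagon | red
  3   | blues | pasta | tennis | truck | yellow
  4   | pop | pizza | golf | sedan | purple
  5   | jazz | tacos | soccer | coupe | blue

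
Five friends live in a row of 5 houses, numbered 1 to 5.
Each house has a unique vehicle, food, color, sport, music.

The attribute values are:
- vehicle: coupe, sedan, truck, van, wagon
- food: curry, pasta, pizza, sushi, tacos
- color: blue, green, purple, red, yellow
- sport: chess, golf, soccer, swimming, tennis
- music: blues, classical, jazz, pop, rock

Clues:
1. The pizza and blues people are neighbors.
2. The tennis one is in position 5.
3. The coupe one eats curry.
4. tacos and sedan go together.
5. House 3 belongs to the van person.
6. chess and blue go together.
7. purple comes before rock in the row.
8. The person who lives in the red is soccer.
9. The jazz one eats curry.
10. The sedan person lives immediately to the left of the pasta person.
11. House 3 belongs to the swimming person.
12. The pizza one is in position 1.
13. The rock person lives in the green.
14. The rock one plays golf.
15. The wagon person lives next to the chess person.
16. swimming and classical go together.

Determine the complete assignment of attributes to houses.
Solution:

House | Vehicle | Food | Color | Sport | Music
----------------------------------------------
  1   | wagon | pizza | red | soccer | pop
  2   | sedan | tacos | blue | chess | blues
  3   | van | pasta | purple | swimming | classical
  4   | truck | sushi | green | golf | rock
  5   | coupe | curry | yellow | tennis | jazz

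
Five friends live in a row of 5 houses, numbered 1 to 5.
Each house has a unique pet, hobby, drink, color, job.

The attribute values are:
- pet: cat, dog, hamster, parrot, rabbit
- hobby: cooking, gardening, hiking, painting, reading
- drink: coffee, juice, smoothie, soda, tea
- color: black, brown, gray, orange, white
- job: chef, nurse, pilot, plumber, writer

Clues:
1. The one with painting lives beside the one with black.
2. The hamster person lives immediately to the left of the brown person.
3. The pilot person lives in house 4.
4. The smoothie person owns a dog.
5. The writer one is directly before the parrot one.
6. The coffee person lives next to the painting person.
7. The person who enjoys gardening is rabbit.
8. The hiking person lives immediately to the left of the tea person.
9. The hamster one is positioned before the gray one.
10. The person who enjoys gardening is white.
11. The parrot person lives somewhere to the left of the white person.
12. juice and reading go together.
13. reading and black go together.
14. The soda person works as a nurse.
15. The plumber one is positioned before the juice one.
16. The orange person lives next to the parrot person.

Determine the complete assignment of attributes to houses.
Solution:

House | Pet | Hobby | Drink | Color | Job
-----------------------------------------
  1   | hamster | hiking | coffee | orange | writer
  2   | parrot | painting | tea | brown | plumber
  3   | cat | reading | juice | black | chef
  4   | dog | cooking | smoothie | gray | pilot
  5   | rabbit | gardening | soda | white | nurse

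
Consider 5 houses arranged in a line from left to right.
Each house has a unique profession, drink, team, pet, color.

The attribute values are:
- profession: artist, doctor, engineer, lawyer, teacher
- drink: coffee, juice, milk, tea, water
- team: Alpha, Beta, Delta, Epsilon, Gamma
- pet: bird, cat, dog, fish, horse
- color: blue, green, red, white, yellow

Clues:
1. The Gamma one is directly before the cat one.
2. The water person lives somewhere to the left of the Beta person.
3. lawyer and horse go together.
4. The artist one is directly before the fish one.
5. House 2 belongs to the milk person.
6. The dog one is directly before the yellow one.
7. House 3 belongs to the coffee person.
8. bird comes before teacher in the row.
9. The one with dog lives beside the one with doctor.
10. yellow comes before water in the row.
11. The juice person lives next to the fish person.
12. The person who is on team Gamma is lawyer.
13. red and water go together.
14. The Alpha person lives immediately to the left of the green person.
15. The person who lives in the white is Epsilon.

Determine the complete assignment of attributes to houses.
Solution:

House | Profession | Drink | Team | Pet | Color
-----------------------------------------------
  1   | artist | juice | Epsilon | dog | white
  2   | doctor | milk | Alpha | fish | yellow
  3   | engineer | coffee | Delta | bird | green
  4   | lawyer | water | Gamma | horse | red
  5   | teacher | tea | Beta | cat | blue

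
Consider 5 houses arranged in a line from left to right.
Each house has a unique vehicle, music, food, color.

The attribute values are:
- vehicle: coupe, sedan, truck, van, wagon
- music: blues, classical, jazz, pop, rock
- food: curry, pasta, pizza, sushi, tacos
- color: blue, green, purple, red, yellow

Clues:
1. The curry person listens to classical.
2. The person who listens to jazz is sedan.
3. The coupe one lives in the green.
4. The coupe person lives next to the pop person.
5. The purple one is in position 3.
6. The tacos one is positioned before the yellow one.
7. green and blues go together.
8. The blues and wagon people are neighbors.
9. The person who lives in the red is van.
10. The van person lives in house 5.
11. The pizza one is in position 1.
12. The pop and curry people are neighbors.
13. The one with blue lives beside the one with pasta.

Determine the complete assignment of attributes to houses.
Solution:

House | Vehicle | Music | Food | Color
--------------------------------------
  1   | sedan | jazz | pizza | blue
  2   | coupe | blues | pasta | green
  3   | wagon | pop | tacos | purple
  4   | truck | classical | curry | yellow
  5   | van | rock | sushi | red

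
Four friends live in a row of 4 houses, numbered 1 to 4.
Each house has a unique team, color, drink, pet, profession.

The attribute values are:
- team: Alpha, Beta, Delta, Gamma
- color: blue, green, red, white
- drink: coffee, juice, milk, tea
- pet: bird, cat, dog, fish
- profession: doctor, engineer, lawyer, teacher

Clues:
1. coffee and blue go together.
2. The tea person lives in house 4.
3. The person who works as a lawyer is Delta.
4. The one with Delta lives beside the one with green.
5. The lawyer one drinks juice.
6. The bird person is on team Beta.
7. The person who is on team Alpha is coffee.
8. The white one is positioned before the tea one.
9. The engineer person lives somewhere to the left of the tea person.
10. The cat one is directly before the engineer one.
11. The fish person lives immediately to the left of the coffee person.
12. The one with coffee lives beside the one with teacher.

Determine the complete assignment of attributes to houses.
Solution:

House | Team | Color | Drink | Pet | Profession
-----------------------------------------------
  1   | Delta | white | juice | cat | lawyer
  2   | Gamma | green | milk | fish | engineer
  3   | Alpha | blue | coffee | dog | doctor
  4   | Beta | red | tea | bird | teacher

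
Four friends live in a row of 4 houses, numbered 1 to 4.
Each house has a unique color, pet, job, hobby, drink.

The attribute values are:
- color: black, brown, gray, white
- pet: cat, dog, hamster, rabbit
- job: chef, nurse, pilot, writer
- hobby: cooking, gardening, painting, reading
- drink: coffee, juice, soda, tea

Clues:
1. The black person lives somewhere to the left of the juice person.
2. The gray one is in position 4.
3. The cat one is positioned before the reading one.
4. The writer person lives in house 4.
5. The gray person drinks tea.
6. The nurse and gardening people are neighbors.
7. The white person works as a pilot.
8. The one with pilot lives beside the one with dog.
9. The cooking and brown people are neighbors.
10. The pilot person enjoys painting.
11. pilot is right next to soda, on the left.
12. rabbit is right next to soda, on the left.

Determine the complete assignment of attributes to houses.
Solution:

House | Color | Pet | Job | Hobby | Drink
-----------------------------------------
  1   | white | rabbit | pilot | painting | coffee
  2   | black | dog | nurse | cooking | soda
  3   | brown | cat | chef | gardening | juice
  4   | gray | hamster | writer | reading | tea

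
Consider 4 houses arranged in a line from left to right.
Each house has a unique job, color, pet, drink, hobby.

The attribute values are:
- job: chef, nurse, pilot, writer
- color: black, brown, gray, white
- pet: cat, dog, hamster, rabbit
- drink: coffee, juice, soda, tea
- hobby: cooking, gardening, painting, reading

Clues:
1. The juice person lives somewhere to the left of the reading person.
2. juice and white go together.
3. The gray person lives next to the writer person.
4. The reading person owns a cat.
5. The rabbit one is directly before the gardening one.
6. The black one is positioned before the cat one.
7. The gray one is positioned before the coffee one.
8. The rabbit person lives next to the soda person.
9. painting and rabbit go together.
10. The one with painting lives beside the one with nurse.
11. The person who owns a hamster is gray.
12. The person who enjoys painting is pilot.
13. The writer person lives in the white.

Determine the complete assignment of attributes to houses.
Solution:

House | Job | Color | Pet | Drink | Hobby
-----------------------------------------
  1   | pilot | black | rabbit | tea | painting
  2   | nurse | gray | hamster | soda | gardening
  3   | writer | white | dog | juice | cooking
  4   | chef | brown | cat | coffee | reading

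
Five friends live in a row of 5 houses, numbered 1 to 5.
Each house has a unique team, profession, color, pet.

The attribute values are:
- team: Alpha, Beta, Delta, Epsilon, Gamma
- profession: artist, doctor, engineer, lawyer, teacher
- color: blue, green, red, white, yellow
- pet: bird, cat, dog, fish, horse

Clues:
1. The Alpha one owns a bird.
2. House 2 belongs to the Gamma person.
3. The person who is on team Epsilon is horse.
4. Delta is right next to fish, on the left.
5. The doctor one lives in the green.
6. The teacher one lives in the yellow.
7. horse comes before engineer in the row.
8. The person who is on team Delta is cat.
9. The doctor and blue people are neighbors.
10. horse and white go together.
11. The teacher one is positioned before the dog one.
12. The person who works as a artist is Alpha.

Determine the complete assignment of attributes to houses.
Solution:

House | Team | Profession | Color | Pet
---------------------------------------
  1   | Delta | teacher | yellow | cat
  2   | Gamma | doctor | green | fish
  3   | Alpha | artist | blue | bird
  4   | Epsilon | lawyer | white | horse
  5   | Beta | engineer | red | dog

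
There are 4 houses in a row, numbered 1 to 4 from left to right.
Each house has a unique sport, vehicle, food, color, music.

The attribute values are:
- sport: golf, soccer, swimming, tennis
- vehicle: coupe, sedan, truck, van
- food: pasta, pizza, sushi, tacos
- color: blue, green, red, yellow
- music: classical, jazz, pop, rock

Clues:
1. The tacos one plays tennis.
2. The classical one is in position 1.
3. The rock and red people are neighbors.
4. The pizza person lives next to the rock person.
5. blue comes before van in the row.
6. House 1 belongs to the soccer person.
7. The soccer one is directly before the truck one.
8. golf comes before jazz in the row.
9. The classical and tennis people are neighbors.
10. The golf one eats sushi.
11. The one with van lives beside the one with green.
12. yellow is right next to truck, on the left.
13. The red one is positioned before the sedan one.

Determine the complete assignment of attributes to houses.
Solution:

House | Sport | Vehicle | Food | Color | Music
----------------------------------------------
  1   | soccer | coupe | pizza | yellow | classical
  2   | tennis | truck | tacos | blue | rock
  3   | golf | van | sushi | red | pop
  4   | swimming | sedan | pasta | green | jazz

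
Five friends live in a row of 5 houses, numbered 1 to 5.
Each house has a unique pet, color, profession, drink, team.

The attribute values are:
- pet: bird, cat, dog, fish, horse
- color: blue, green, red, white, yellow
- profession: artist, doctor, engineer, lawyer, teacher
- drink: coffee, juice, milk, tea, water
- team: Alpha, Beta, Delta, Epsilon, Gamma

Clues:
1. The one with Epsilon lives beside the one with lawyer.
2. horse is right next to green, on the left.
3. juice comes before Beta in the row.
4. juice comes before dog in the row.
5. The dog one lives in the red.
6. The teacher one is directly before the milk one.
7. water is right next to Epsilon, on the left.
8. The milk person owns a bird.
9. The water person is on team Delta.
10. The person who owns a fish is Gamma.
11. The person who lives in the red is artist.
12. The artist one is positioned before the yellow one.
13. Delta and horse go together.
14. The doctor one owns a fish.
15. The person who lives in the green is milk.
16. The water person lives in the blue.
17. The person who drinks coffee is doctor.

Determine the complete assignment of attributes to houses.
Solution:

House | Pet | Color | Profession | Drink | Team
-----------------------------------------------
  1   | horse | blue | teacher | water | Delta
  2   | bird | green | engineer | milk | Epsilon
  3   | cat | white | lawyer | juice | Alpha
  4   | dog | red | artist | tea | Beta
  5   | fish | yellow | doctor | coffee | Gamma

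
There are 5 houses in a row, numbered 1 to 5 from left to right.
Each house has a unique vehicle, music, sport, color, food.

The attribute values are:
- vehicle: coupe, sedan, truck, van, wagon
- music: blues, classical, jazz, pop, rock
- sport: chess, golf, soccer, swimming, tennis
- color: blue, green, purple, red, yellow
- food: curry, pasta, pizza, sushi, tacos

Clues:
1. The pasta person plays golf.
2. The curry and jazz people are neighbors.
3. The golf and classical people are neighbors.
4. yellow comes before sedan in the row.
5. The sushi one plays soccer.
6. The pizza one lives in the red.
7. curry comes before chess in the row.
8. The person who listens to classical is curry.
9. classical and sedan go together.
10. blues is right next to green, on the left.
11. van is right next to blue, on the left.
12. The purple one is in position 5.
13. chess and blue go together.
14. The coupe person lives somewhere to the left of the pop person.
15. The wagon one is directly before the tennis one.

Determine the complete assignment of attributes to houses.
Solution:

House | Vehicle | Music | Sport | Color | Food
----------------------------------------------
  1   | wagon | blues | golf | yellow | pasta
  2   | sedan | classical | tennis | green | curry
  3   | van | jazz | swimming | red | pizza
  4   | coupe | rock | chess | blue | tacos
  5   | truck | pop | soccer | purple | sushi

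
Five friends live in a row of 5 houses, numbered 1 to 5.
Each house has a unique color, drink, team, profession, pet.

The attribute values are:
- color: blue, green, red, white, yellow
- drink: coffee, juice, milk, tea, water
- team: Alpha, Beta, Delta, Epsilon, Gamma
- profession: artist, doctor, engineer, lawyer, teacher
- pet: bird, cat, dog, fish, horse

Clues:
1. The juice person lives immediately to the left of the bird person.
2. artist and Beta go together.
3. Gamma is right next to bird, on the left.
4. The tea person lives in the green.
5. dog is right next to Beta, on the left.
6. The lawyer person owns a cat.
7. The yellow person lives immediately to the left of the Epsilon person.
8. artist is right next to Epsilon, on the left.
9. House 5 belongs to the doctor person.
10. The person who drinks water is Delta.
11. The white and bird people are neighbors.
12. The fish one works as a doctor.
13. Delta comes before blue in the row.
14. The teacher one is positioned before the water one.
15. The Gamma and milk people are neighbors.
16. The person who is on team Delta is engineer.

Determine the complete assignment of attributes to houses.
Solution:

House | Color | Drink | Team | Profession | Pet
-----------------------------------------------
  1   | white | juice | Gamma | teacher | dog
  2   | yellow | milk | Beta | artist | bird
  3   | green | tea | Epsilon | lawyer | cat
  4   | red | water | Delta | engineer | horse
  5   | blue | coffee | Alpha | doctor | fish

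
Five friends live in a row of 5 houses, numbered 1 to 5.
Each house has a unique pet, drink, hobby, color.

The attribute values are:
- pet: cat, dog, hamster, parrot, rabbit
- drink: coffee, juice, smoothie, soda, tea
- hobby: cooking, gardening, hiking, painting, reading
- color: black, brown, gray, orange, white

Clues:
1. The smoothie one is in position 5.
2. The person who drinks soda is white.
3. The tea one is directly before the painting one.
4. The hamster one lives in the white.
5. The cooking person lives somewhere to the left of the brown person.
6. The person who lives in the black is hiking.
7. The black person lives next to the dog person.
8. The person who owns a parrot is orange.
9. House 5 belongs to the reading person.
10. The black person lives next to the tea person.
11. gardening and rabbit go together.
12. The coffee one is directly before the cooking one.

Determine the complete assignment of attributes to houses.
Solution:

House | Pet | Drink | Hobby | Color
-----------------------------------
  1   | cat | coffee | hiking | black
  2   | dog | tea | cooking | gray
  3   | hamster | soda | painting | white
  4   | rabbit | juice | gardening | brown
  5   | parrot | smoothie | reading | orange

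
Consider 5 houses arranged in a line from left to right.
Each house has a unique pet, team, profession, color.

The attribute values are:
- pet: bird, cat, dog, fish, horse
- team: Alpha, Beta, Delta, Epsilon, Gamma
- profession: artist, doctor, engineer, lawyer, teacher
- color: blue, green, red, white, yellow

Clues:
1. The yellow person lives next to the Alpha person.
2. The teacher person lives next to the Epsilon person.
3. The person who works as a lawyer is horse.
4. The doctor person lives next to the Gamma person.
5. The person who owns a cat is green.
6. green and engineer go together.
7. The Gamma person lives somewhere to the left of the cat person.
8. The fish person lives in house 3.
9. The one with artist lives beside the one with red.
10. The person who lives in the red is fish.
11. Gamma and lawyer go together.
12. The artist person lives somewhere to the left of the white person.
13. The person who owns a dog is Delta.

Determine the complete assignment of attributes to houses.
Solution:

House | Pet | Team | Profession | Color
---------------------------------------
  1   | dog | Delta | teacher | blue
  2   | bird | Epsilon | artist | yellow
  3   | fish | Alpha | doctor | red
  4   | horse | Gamma | lawyer | white
  5   | cat | Beta | engineer | green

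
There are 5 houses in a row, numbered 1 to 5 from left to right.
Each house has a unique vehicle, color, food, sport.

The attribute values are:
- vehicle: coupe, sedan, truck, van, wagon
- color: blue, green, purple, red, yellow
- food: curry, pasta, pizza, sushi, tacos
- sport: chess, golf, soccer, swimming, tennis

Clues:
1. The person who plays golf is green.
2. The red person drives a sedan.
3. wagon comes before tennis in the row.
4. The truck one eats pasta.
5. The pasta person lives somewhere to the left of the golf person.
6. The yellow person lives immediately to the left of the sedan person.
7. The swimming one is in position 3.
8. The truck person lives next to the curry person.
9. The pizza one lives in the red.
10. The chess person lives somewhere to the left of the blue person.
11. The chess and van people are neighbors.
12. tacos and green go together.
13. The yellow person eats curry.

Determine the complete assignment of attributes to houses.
Solution:

House | Vehicle | Color | Food | Sport
--------------------------------------
  1   | truck | purple | pasta | chess
  2   | van | yellow | curry | soccer
  3   | sedan | red | pizza | swimming
  4   | wagon | green | tacos | golf
  5   | coupe | blue | sushi | tennis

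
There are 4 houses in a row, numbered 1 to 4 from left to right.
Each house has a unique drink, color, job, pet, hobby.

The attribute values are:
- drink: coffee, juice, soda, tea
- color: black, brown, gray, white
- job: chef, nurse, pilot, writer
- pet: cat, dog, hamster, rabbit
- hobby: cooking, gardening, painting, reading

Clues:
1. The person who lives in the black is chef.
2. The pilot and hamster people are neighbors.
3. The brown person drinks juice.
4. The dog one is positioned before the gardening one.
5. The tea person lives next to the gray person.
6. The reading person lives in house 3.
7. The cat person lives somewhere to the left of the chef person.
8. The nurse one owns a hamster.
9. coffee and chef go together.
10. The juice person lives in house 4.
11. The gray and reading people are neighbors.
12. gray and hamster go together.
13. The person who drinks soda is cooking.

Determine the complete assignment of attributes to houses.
Solution:

House | Drink | Color | Job | Pet | Hobby
-----------------------------------------
  1   | tea | white | pilot | cat | painting
  2   | soda | gray | nurse | hamster | cooking
  3   | coffee | black | chef | dog | reading
  4   | juice | brown | writer | rabbit | gardening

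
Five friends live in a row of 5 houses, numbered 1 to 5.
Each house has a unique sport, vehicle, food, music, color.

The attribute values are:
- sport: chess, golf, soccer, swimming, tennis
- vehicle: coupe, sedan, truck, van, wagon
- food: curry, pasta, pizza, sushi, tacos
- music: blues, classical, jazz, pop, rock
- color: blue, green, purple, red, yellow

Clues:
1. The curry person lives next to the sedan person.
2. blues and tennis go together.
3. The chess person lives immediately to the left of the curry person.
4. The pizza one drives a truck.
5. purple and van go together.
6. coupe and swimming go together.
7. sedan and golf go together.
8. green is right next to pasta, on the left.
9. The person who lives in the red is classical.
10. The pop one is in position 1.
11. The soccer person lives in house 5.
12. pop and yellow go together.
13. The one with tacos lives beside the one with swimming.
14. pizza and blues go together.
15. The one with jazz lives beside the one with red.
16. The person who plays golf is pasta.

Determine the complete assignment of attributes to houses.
Solution:

House | Sport | Vehicle | Food | Music | Color
----------------------------------------------
  1   | chess | wagon | tacos | pop | yellow
  2   | swimming | coupe | curry | jazz | green
  3   | golf | sedan | pasta | classical | red
  4   | tennis | truck | pizza | blues | blue
  5   | soccer | van | sushi | rock | purple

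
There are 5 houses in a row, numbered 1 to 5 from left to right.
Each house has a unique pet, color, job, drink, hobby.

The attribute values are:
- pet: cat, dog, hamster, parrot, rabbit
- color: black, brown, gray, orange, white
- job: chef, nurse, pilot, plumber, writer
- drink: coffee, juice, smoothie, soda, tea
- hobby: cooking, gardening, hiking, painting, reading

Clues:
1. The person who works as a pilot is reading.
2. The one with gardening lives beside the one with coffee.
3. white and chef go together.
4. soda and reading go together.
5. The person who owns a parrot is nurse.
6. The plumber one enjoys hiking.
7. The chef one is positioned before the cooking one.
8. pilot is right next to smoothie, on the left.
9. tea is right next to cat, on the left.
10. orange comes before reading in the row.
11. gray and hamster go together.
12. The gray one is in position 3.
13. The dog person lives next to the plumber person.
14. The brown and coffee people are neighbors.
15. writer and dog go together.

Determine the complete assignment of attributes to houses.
Solution:

House | Pet | Color | Job | Drink | Hobby
-----------------------------------------
  1   | dog | brown | writer | tea | gardening
  2   | cat | orange | plumber | coffee | hiking
  3   | hamster | gray | pilot | soda | reading
  4   | rabbit | white | chef | smoothie | painting
  5   | parrot | black | nurse | juice | cooking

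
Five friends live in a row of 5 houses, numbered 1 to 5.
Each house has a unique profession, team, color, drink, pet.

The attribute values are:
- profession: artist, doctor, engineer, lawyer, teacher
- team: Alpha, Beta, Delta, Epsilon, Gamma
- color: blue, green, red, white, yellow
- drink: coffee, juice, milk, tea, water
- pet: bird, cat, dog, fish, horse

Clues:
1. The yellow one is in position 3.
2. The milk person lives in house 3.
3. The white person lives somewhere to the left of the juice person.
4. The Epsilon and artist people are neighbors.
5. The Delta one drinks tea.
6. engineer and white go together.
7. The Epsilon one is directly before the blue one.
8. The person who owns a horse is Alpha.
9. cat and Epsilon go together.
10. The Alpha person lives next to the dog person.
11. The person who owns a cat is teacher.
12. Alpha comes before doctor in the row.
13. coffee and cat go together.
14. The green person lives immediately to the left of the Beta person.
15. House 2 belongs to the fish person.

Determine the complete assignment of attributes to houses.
Solution:

House | Profession | Team | Color | Drink | Pet
-----------------------------------------------
  1   | teacher | Epsilon | green | coffee | cat
  2   | artist | Beta | blue | water | fish
  3   | lawyer | Alpha | yellow | milk | horse
  4   | engineer | Delta | white | tea | dog
  5   | doctor | Gamma | red | juice | bird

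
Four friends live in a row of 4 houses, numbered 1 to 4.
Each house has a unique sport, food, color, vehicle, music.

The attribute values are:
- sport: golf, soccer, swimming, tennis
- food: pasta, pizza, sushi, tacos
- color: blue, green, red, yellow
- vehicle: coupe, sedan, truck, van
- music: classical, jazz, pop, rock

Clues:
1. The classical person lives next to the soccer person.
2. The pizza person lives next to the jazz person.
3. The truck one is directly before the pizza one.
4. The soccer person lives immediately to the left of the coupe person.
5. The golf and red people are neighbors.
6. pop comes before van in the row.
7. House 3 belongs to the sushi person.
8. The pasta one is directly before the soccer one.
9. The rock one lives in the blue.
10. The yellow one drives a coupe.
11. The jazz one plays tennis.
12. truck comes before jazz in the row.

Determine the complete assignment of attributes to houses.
Solution:

House | Sport | Food | Color | Vehicle | Music
----------------------------------------------
  1   | golf | pasta | green | truck | classical
  2   | soccer | pizza | red | sedan | pop
  3   | tennis | sushi | yellow | coupe | jazz
  4   | swimming | tacos | blue | van | rock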